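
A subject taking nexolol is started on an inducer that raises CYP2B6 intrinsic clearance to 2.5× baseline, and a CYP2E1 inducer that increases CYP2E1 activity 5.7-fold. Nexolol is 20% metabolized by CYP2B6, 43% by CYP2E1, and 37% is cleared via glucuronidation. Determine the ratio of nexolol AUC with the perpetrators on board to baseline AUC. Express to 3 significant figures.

CYP2B6: 0.2 × 2.5 = 0.5
CYP2E1: 0.43 × 5.7 = 2.451
Other: 0.37 (unchanged)
Relative clearance = 0.5 + 2.451 + 0.37 = 3.321.
Because AUC varies inversely with clearance, the combined effect is 1 / 3.321 = 0.301.

0.301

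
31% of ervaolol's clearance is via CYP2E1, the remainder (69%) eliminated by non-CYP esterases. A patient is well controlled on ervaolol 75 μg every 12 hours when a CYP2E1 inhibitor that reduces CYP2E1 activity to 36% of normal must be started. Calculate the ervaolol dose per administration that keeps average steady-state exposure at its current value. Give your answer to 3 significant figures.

60.1 μg

The CYP2E1 pathway (31% of clearance) falls to 0.36× activity: 0.31 × 0.36 = 0.1116.
The remaining 69% of clearance is unaffected.
CL_new/CL_old = 0.1116 + 0.69 = 0.8016.
To maintain the same steady-state level, dose must scale with clearance: new dose = 75 × 0.8016 = 60.1 μg.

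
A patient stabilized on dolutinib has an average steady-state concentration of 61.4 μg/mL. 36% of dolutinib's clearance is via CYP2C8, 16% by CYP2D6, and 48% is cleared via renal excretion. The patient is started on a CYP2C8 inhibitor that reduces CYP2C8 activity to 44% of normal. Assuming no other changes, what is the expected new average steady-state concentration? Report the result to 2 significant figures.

CYP2C8: 0.36 × 0.44 = 0.1584
CYP2D6: 0.16 (unchanged)
Other: 0.48 (unchanged)
New clearance relative to baseline: 0.1584 + 0.16 + 0.48 = 0.7984.
Average steady-state concentration ∝ 1/CL, so new value = 61.4 / 0.7984 = 77 μg/mL.

77 μg/mL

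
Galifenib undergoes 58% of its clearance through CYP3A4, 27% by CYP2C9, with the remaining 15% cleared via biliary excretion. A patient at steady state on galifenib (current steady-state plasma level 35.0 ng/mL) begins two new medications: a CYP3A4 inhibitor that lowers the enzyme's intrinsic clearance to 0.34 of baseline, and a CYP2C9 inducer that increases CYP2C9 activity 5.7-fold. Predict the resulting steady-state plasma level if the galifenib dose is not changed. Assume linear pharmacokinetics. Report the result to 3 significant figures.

CYP3A4: 0.58 × 0.34 = 0.1972
CYP2C9: 0.27 × 5.7 = 1.539
Other: 0.15 (unchanged)
CL_new/CL_old = 0.1972 + 1.539 + 0.15 = 1.8862.
Dividing the baseline by the relative clearance: 35.0 / 1.8862 = 18.6 ng/mL.

18.6 ng/mL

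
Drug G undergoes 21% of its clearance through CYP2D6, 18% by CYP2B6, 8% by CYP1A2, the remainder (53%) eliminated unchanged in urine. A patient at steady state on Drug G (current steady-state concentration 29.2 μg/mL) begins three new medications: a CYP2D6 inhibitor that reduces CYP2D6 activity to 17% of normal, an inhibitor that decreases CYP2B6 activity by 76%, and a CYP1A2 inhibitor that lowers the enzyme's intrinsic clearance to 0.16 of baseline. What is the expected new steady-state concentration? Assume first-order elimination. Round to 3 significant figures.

47.0 μg/mL

The CYP2D6 pathway (21% of clearance) is reduced to 0.17× activity: 0.21 × 0.17 = 0.0357.
The CYP2B6 pathway (18% of clearance) drops to 0.24× activity: 0.18 × 0.24 = 0.0432.
The CYP1A2 pathway (8% of clearance) is reduced to 0.16× activity: 0.08 × 0.16 = 0.0128.
The remaining 53% of clearance is unaffected.
New clearance relative to baseline: 0.0357 + 0.0432 + 0.0128 + 0.53 = 0.6217.
New steady-state concentration = 29.2 / 0.6217 = 47.0 μg/mL (concentration scales inversely with clearance).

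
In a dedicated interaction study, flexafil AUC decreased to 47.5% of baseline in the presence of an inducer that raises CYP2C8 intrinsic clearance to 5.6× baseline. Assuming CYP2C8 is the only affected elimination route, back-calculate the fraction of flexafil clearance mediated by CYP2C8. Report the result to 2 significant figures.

Write x for the fraction cleared via CYP2C8. The observed AUC change means clearance rose to 1/0.475 = 2.105 of baseline.
Setting x·5.6 + (1 − x) = 2.105 and solving: x = (2.105 − 1)/(5.6 − 1) = 0.24.

0.24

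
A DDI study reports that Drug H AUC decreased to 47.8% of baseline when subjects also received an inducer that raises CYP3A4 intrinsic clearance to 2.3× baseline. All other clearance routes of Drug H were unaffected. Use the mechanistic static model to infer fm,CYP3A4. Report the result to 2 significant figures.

Let fm be the CYP3A4 fraction. New clearance relative to baseline = fm × 2.3 + (1 − fm).
AUC ratio = 1 / (new CL fraction), so new CL fraction = 1 / 0.478 = 2.092.
fm × 2.3 + 1 − fm = 2.092  ⇒  fm × (2.3 − 1) = 1.092  ⇒  fm = 0.84.

0.84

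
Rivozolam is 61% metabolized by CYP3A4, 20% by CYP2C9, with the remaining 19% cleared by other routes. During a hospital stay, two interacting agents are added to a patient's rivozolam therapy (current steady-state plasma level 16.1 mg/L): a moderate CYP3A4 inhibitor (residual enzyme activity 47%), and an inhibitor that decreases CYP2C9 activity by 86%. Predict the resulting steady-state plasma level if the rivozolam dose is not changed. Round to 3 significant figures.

The CYP3A4 pathway (61% of clearance) is reduced to 0.47× activity: 0.61 × 0.47 = 0.2867.
The CYP2C9 pathway (20% of clearance) is reduced to 0.14× activity: 0.2 × 0.14 = 0.028.
The remaining 19% of clearance is unaffected.
Relative clearance = 0.2867 + 0.028 + 0.19 = 0.5047.
Steady-state plasma level ∝ 1/CL: new value = 16.1 / 0.5047 = 31.9 mg/L.

31.9 mg/L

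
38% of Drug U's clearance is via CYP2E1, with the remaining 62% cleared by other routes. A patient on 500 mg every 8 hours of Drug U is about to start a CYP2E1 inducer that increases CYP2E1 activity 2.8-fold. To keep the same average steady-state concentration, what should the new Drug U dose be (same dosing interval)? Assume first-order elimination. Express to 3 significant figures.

The CYP2E1 pathway (38% of clearance) increases to 2.8× activity: 0.38 × 2.8 = 1.064.
Non-CYP routes (62%) are unchanged.
CL_new/CL_old = 1.064 + 0.62 = 1.684.
To maintain the same steady-state level, dose must scale with clearance: new dose = 500 × 1.684 = 842 mg.

842 mg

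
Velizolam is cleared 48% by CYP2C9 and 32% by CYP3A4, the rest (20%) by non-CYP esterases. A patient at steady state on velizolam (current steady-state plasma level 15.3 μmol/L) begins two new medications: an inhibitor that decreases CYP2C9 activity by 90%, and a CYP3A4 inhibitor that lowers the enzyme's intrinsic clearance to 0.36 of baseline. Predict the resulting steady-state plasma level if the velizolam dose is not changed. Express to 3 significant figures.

CYP2C9: 0.48 × 0.1 = 0.048
CYP3A4: 0.32 × 0.36 = 0.1152
Other: 0.2 (unchanged)
Relative clearance = 0.048 + 0.1152 + 0.2 = 0.3632.
Dividing the baseline by the relative clearance: 15.3 / 0.3632 = 42.1 μmol/L.

42.1 μmol/L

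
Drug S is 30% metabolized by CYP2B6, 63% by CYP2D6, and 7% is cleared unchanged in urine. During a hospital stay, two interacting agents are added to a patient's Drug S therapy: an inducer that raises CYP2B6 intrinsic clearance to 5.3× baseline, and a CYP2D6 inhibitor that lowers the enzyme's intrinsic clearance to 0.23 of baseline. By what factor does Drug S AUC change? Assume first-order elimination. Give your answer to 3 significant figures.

0.554

CYP2B6: 0.3 × 5.3 = 1.59
CYP2D6: 0.63 × 0.23 = 0.1449
Other: 0.07 (unchanged)
CL_new/CL_old = 1.59 + 0.1449 + 0.07 = 1.8049.
AUC ∝ 1/CL: fold-change = 1 / 1.8049 = 0.554.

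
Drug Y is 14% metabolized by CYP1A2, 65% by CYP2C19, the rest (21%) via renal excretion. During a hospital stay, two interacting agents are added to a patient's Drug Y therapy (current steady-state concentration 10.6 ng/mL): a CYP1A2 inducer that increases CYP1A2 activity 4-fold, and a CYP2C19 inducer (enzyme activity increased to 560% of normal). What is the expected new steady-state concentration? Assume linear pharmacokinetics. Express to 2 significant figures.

2.4 ng/mL

CYP1A2: 0.14 × 4 = 0.56
CYP2C19: 0.65 × 5.6 = 3.64
Other: 0.21 (unchanged)
CL_new/CL_old = 0.56 + 3.64 + 0.21 = 4.41.
New steady-state concentration = 10.6 / 4.41 = 2.4 ng/mL (concentration scales inversely with clearance).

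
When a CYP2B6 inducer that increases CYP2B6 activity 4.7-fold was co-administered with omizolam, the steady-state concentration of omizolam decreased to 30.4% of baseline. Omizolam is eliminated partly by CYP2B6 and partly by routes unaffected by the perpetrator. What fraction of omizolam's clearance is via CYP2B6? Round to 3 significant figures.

Let fm be the CYP2B6 fraction. New clearance relative to baseline = fm × 4.7 + (1 − fm).
Steady-state concentration ratio = 1 / (new CL fraction), so new CL fraction = 1 / 0.304 = 3.289.
fm × 4.7 + 1 − fm = 3.289  ⇒  fm × (4.7 − 1) = 2.289  ⇒  fm = 0.619.

0.619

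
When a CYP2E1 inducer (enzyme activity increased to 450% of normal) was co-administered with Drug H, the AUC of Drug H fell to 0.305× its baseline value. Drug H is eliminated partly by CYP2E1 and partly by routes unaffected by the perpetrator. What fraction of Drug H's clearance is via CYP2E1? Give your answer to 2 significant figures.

CL'/CL = 1 / 0.305 = 3.279
4.5·fm + (1 − fm) = 3.279
fm = (3.279 − 1) / (4.5 − 1) = 0.65

0.65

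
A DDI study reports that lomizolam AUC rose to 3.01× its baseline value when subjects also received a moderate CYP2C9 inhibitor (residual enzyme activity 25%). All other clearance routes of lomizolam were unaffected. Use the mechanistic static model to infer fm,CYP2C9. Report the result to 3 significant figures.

0.890

Let fm be the CYP2C9 fraction. New clearance relative to baseline = fm × 0.25 + (1 − fm).
AUC ratio = 1 / (new CL fraction), so new CL fraction = 1 / 3.01 = 0.3322.
fm × 0.25 + 1 − fm = 0.3322  ⇒  fm × (0.25 − 1) = −0.6678  ⇒  fm = 0.890.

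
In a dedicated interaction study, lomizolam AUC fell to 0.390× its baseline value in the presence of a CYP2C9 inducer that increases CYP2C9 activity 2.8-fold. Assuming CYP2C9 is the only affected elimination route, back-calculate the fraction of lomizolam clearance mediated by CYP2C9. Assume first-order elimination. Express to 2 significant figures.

Write x for the fraction cleared via CYP2C9. The observed AUC change means clearance rose to 1/0.390 = 2.564 of baseline.
Only the CYP2C9 route changed, so 2.564 = x·2.8 + (1 − x), giving x = 0.87.

0.87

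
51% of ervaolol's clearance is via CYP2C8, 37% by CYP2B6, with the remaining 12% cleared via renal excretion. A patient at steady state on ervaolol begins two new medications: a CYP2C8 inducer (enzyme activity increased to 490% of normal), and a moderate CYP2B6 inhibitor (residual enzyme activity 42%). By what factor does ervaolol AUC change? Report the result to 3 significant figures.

0.360

CYP2C8: 0.51 × 4.9 = 2.499
CYP2B6: 0.37 × 0.42 = 0.1554
Other: 0.12 (unchanged)
New clearance relative to baseline: 2.499 + 0.1554 + 0.12 = 2.7744.
AUC ∝ 1/CL: fold-change = 1 / 2.7744 = 0.360.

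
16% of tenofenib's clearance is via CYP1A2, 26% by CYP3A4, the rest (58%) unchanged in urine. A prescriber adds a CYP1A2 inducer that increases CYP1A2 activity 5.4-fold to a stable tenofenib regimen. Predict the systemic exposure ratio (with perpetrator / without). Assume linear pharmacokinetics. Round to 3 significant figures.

0.587

The CYP1A2 pathway (16% of clearance) increases to 5.4× activity: 0.16 × 5.4 = 0.864.
CYP3A4 (26%) and the residual 58% are unaffected.
Relative clearance = 0.864 + 0.26 + 0.58 = 1.704.
Systemic exposure ratio = CL_old/CL_new = 1 / 1.704 = 0.587.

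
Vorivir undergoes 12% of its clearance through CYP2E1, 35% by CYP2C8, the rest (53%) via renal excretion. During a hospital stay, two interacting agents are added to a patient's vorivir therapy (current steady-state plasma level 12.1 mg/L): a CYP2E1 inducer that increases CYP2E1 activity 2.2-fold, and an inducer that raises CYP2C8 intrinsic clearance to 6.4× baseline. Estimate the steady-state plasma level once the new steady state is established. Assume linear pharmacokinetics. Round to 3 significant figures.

The CYP2E1 pathway (12% of clearance) rises to 2.2× activity: 0.12 × 2.2 = 0.264.
The CYP2C8 pathway (35% of clearance) increases to 6.4× activity: 0.35 × 6.4 = 2.24.
The remaining 53% of clearance is unaffected.
CL_new/CL_old = 0.264 + 2.24 + 0.53 = 3.034.
Steady-state plasma level ∝ 1/CL: new value = 12.1 / 3.034 = 3.99 mg/L.

3.99 mg/L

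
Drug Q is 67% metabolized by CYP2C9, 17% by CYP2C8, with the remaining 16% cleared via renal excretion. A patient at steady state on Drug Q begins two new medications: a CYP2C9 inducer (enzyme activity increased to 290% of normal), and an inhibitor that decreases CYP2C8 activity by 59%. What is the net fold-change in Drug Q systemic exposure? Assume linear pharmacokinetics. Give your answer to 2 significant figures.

0.46

The CYP2C9 pathway (67% of clearance) rises to 2.9× activity: 0.67 × 2.9 = 1.943.
The CYP2C8 pathway (17% of clearance) is reduced to 0.41× activity: 0.17 × 0.41 = 0.0697.
The remaining 16% of clearance is unaffected.
New clearance relative to baseline: 1.943 + 0.0697 + 0.16 = 2.1727.
Net systemic exposure ratio = 1 / 2.1727 = 0.46.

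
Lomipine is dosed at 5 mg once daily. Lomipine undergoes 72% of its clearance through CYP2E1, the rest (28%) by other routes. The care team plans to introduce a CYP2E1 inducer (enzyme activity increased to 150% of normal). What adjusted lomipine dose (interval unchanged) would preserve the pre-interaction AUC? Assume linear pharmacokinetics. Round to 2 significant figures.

6.8 mg

CYP2E1: 0.72 × 1.5 = 1.08
Other: 0.28 (unchanged)
New clearance relative to baseline: 1.08 + 0.28 = 1.36.
Css,avg = (dose rate)/CL, so holding Css fixed requires dose ∝ CL: 5 × 1.36 = 6.8 mg.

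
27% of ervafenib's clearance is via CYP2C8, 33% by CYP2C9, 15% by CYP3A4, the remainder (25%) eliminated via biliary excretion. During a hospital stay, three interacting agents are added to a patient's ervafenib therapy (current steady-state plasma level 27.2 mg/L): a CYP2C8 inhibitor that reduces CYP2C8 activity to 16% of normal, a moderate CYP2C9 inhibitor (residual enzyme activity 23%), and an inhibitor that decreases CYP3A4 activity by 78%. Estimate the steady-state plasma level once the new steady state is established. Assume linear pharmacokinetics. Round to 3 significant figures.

The CYP2C8 pathway (27% of clearance) drops to 0.16× activity: 0.27 × 0.16 = 0.0432.
The CYP2C9 pathway (33% of clearance) drops to 0.23× activity: 0.33 × 0.23 = 0.0759.
The CYP3A4 pathway (15% of clearance) falls to 0.22× activity: 0.15 × 0.22 = 0.033.
Non-CYP routes (25%) are unchanged.
New clearance relative to baseline: 0.0432 + 0.0759 + 0.033 + 0.25 = 0.4021.
New steady-state plasma level = 27.2 / 0.4021 = 67.6 mg/L (concentration scales inversely with clearance).

67.6 mg/L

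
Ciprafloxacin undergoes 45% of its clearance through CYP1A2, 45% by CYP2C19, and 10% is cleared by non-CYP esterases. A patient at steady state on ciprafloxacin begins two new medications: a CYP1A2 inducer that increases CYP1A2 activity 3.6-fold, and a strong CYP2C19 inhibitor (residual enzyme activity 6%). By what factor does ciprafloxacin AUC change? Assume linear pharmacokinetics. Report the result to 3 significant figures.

The CYP1A2 pathway (45% of clearance) rises to 3.6× activity: 0.45 × 3.6 = 1.62.
The CYP2C19 pathway (45% of clearance) drops to 0.06× activity: 0.45 × 0.06 = 0.027.
Non-CYP routes (10%) are unchanged.
New clearance relative to baseline: 1.62 + 0.027 + 0.1 = 1.747.
Because AUC varies inversely with clearance, the combined effect is 1 / 1.747 = 0.572.

0.572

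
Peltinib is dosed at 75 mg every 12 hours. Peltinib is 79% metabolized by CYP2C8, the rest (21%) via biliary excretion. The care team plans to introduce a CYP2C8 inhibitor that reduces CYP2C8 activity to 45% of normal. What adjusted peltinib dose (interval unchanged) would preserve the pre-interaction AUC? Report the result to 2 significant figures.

42 mg

The CYP2C8 pathway (79% of clearance) falls to 0.45× activity: 0.79 × 0.45 = 0.3555.
The remaining 21% of clearance is unaffected.
CL_new/CL_old = 0.3555 + 0.21 = 0.5655.
To maintain the same steady-state level, dose must scale with clearance: new dose = 75 × 0.5655 = 42 mg.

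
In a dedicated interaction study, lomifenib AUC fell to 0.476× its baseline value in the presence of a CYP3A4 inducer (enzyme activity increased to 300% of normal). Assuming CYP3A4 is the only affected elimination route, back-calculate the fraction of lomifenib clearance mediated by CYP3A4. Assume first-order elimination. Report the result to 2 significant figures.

0.55

CL'/CL = 1 / 0.476 = 2.101
3·fm + (1 − fm) = 2.101
fm = (2.101 − 1) / (3 − 1) = 0.55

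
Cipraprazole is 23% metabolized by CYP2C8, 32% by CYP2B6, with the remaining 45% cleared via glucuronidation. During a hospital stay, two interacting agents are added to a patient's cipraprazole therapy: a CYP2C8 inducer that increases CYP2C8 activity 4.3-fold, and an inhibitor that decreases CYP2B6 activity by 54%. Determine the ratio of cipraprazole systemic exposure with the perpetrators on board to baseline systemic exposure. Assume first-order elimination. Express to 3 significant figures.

0.630

The CYP2C8 pathway (23% of clearance) rises to 4.3× activity: 0.23 × 4.3 = 0.989.
The CYP2B6 pathway (32% of clearance) drops to 0.46× activity: 0.32 × 0.46 = 0.1472.
The remaining 45% of clearance is unaffected.
Relative clearance = 0.989 + 0.1472 + 0.45 = 1.5862.
Because systemic exposure varies inversely with clearance, the combined effect is 1 / 1.5862 = 0.630.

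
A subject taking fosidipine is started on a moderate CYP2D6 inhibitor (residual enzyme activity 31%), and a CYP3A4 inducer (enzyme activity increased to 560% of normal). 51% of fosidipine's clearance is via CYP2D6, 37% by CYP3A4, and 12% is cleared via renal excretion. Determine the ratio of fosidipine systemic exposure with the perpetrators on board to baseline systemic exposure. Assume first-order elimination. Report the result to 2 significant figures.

CYP2D6: 0.51 × 0.31 = 0.1581
CYP3A4: 0.37 × 5.6 = 2.072
Other: 0.12 (unchanged)
CL_new/CL_old = 0.1581 + 2.072 + 0.12 = 2.3501.
Because systemic exposure varies inversely with clearance, the combined effect is 1 / 2.3501 = 0.43.

0.43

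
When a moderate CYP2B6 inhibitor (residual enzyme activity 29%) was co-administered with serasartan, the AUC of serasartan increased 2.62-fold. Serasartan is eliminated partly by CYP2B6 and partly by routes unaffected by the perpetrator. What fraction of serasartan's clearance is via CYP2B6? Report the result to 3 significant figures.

0.871

Call the CYP2B6 fraction fm. After the interaction, CL_new/CL_old = fm × 0.29 + (1 − fm).
AUC ratio = 1 / (new CL fraction), so new CL fraction = 1 / 2.62 = 0.3817.
fm × 0.29 + 1 − fm = 0.3817  ⇒  fm × (0.29 − 1) = −0.6183  ⇒  fm = 0.871.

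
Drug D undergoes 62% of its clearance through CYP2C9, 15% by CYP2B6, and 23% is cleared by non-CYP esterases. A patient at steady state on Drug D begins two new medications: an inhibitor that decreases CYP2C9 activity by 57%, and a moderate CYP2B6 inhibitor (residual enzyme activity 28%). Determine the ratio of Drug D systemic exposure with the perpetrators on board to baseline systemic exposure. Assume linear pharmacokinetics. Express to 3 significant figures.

The CYP2C9 pathway (62% of clearance) falls to 0.43× activity: 0.62 × 0.43 = 0.2666.
The CYP2B6 pathway (15% of clearance) falls to 0.28× activity: 0.15 × 0.28 = 0.042.
Non-CYP routes (23%) are unchanged.
CL_new/CL_old = 0.2666 + 0.042 + 0.23 = 0.5386.
Because systemic exposure varies inversely with clearance, the combined effect is 1 / 0.5386 = 1.86.

1.86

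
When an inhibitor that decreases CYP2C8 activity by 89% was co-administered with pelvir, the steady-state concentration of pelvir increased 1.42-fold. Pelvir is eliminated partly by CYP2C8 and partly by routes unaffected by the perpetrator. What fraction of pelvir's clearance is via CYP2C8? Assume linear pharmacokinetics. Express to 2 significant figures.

0.33

Write x for the fraction cleared via CYP2C8. The observed steady-state concentration change means clearance fell to 1/1.42 = 0.7042 of baseline.
Only the CYP2C8 route changed, so 0.7042 = x·0.11 + (1 − x), giving x = 0.33.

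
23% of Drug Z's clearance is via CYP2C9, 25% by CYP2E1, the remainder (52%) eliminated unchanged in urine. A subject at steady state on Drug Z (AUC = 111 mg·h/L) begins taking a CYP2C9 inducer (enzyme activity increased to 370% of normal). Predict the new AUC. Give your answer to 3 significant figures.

68.5 mg·h/L

The CYP2C9 pathway (23% of clearance) increases to 3.7× activity: 0.23 × 3.7 = 0.851.
CYP2E1 (25%) and the residual 52% are unaffected.
Relative clearance = 0.851 + 0.25 + 0.52 = 1.621.
AUC ∝ 1/CL, so new value = 111 / 1.621 = 68.5 mg·h/L.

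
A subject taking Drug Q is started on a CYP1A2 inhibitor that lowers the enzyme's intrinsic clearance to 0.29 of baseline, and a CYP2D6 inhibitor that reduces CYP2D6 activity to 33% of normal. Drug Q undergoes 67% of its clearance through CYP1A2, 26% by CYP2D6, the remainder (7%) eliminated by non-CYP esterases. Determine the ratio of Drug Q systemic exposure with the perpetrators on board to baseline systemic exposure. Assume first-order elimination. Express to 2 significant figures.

2.9

The CYP1A2 pathway (67% of clearance) drops to 0.29× activity: 0.67 × 0.29 = 0.1943.
The CYP2D6 pathway (26% of clearance) drops to 0.33× activity: 0.26 × 0.33 = 0.0858.
The remaining 7% of clearance is unaffected.
Relative clearance = 0.1943 + 0.0858 + 0.07 = 0.3501.
Because systemic exposure varies inversely with clearance, the combined effect is 1 / 0.3501 = 2.9.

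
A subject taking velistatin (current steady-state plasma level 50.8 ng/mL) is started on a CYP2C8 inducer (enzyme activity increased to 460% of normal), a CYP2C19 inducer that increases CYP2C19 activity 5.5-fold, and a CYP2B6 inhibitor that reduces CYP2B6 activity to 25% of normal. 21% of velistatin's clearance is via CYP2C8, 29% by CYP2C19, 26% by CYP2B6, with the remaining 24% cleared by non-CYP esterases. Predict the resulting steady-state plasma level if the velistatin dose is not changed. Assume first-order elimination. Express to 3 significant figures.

17.7 ng/mL

CYP2C8: 0.21 × 4.6 = 0.966
CYP2C19: 0.29 × 5.5 = 1.595
CYP2B6: 0.26 × 0.25 = 0.065
Other: 0.24 (unchanged)
New clearance relative to baseline: 0.966 + 1.595 + 0.065 + 0.24 = 2.866.
Dividing the baseline by the relative clearance: 50.8 / 2.866 = 17.7 ng/mL.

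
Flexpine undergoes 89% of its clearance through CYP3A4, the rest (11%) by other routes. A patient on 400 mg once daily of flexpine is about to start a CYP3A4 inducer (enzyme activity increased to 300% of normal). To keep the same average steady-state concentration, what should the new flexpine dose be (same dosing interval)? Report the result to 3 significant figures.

CYP3A4: 0.89 × 3 = 2.67
Other: 0.11 (unchanged)
Relative clearance = 2.67 + 0.11 = 2.78.
To maintain the same steady-state level, dose must scale with clearance: new dose = 400 × 2.78 = 1.11 × 10³ mg.

1.11 × 10³ mg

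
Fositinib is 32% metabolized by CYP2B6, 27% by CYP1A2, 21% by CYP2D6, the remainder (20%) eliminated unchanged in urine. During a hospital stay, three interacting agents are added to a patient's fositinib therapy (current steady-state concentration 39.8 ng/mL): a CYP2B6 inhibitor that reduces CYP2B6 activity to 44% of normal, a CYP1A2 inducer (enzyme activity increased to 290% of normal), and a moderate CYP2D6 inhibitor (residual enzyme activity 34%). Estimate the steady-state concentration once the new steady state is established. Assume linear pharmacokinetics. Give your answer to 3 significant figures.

33.3 ng/mL

CYP2B6: 0.32 × 0.44 = 0.1408
CYP1A2: 0.27 × 2.9 = 0.783
CYP2D6: 0.21 × 0.34 = 0.0714
Other: 0.2 (unchanged)
CL_new/CL_old = 0.1408 + 0.783 + 0.0714 + 0.2 = 1.1952.
Dividing the baseline by the relative clearance: 39.8 / 1.1952 = 33.3 ng/mL.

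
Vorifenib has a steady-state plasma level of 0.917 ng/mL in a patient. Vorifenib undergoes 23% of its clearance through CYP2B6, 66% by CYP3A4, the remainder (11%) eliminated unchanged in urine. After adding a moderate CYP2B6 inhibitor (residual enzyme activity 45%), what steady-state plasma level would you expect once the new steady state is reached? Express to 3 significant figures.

The CYP2B6 pathway (23% of clearance) falls to 0.45× activity: 0.23 × 0.45 = 0.1035.
CYP3A4 (66%) and the residual 11% are unaffected.
CL_new/CL_old = 0.1035 + 0.66 + 0.11 = 0.8735.
Steady-state plasma level ∝ 1/CL, so new value = 0.917 / 0.8735 = 1.05 ng/mL.

1.05 ng/mL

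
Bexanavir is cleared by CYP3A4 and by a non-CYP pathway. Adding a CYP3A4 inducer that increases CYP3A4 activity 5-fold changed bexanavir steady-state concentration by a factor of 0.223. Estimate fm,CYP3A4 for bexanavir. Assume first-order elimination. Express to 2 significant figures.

0.87

CL'/CL = 1 / 0.223 = 4.484
5·fm + (1 − fm) = 4.484
fm = (4.484 − 1) / (5 − 1) = 0.87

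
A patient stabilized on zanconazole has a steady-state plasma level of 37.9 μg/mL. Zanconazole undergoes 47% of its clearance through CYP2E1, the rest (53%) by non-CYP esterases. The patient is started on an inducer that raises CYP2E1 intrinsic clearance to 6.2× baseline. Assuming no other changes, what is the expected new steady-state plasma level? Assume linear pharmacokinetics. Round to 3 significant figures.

11.0 μg/mL

The CYP2E1 pathway (47% of clearance) is boosted to 6.2× activity: 0.47 × 6.2 = 2.914.
Non-CYP routes (53%) are unchanged.
CL_new/CL_old = 2.914 + 0.53 = 3.444.
New steady-state plasma level = baseline ÷ relative clearance = 37.9 / 3.444 = 11.0 μg/mL.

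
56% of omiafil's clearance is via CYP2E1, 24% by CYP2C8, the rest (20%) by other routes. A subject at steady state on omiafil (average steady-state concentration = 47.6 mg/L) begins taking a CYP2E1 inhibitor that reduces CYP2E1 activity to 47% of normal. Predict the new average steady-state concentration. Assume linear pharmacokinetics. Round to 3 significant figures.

The CYP2E1 pathway (56% of clearance) falls to 0.47× activity: 0.56 × 0.47 = 0.2632.
CYP2C8 (24%) and the residual 20% are unaffected.
Relative clearance = 0.2632 + 0.24 + 0.2 = 0.7032.
With dosing unchanged, average steady-state concentration scales as 1/CL: 47.6 / 0.7032 = 67.7 mg/L.

67.7 mg/L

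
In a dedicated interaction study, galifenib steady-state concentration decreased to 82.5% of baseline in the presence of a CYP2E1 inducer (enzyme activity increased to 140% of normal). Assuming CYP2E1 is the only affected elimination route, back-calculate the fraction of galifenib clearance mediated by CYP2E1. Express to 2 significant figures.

0.53

CL'/CL = 1 / 0.825 = 1.212
1.4·fm + (1 − fm) = 1.212
fm = (1.212 − 1) / (1.4 − 1) = 0.53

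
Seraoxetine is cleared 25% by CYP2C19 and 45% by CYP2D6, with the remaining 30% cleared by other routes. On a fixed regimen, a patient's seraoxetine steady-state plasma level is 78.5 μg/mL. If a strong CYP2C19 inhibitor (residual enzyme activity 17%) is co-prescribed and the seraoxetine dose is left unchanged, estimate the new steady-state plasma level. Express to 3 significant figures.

99.1 μg/mL

The CYP2C19 pathway (25% of clearance) falls to 0.17× activity: 0.25 × 0.17 = 0.0425.
CYP2D6 (45%) and the residual 30% are unaffected.
Relative clearance = 0.0425 + 0.45 + 0.3 = 0.7925.
Steady-state plasma level ∝ 1/CL, so new value = 78.5 / 0.7925 = 99.1 μg/mL.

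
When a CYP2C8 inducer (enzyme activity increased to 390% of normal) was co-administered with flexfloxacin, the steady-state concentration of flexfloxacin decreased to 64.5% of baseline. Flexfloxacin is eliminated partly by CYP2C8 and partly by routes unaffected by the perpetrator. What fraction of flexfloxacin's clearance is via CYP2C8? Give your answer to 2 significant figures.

0.19

Call the CYP2C8 fraction fm. After the interaction, CL_new/CL_old = fm × 3.9 + (1 − fm).
Steady-state concentration ratio = 1 / (new CL fraction), so new CL fraction = 1 / 0.645 = 1.55.
fm × 3.9 + 1 − fm = 1.55  ⇒  fm × (3.9 − 1) = 0.5504  ⇒  fm = 0.19.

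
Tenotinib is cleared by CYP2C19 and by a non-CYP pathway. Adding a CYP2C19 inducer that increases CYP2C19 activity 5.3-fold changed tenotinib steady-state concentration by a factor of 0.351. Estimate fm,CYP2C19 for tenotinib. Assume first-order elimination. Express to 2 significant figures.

0.43

CL'/CL = 1 / 0.351 = 2.849
5.3·fm + (1 − fm) = 2.849
fm = (2.849 − 1) / (5.3 − 1) = 0.43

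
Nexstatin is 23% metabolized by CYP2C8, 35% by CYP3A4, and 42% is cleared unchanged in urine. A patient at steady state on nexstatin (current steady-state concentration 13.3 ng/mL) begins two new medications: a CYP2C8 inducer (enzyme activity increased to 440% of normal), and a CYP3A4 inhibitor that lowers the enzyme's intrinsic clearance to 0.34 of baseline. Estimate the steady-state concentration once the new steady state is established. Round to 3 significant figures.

The CYP2C8 pathway (23% of clearance) increases to 4.4× activity: 0.23 × 4.4 = 1.012.
The CYP3A4 pathway (35% of clearance) is reduced to 0.34× activity: 0.35 × 0.34 = 0.119.
The remaining 42% of clearance is unaffected.
CL_new/CL_old = 1.012 + 0.119 + 0.42 = 1.551.
Steady-state concentration ∝ 1/CL: new value = 13.3 / 1.551 = 8.58 ng/mL.

8.58 ng/mL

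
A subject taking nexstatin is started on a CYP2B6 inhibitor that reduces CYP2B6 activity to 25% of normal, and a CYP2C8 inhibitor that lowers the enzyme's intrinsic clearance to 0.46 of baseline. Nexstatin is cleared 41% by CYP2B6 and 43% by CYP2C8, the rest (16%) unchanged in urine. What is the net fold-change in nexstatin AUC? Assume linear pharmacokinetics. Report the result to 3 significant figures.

CYP2B6: 0.41 × 0.25 = 0.1025
CYP2C8: 0.43 × 0.46 = 0.1978
Other: 0.16 (unchanged)
CL_new/CL_old = 0.1025 + 0.1978 + 0.16 = 0.4603.
AUC ∝ 1/CL: fold-change = 1 / 0.4603 = 2.17.

2.17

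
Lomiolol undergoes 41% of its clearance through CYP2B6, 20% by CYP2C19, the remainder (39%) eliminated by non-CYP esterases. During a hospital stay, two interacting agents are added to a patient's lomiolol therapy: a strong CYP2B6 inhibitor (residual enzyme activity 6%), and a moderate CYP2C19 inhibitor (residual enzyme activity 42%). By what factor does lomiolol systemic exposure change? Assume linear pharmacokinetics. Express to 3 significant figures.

2.01

The CYP2B6 pathway (41% of clearance) is reduced to 0.06× activity: 0.41 × 0.06 = 0.0246.
The CYP2C19 pathway (20% of clearance) falls to 0.42× activity: 0.2 × 0.42 = 0.084.
Non-CYP routes (39%) are unchanged.
New clearance relative to baseline: 0.0246 + 0.084 + 0.39 = 0.4986.
Systemic exposure ∝ 1/CL: fold-change = 1 / 0.4986 = 2.01.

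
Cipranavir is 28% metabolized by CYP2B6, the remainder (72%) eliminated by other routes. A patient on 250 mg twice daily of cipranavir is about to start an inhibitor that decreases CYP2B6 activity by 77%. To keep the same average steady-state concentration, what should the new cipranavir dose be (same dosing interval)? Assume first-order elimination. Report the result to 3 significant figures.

The CYP2B6 pathway (28% of clearance) falls to 0.23× activity: 0.28 × 0.23 = 0.0644.
The remaining 72% of clearance is unaffected.
New clearance relative to baseline: 0.0644 + 0.72 = 0.7844.
To maintain the same steady-state level, dose must scale with clearance: new dose = 250 × 0.7844 = 196 mg.

196 mg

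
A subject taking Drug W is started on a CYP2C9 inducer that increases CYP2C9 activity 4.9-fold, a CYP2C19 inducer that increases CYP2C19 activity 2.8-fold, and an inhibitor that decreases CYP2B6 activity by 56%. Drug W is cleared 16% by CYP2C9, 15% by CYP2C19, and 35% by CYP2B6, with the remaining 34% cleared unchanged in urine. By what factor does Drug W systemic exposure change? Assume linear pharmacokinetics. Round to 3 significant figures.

CYP2C9: 0.16 × 4.9 = 0.784
CYP2C19: 0.15 × 2.8 = 0.42
CYP2B6: 0.35 × 0.44 = 0.154
Other: 0.34 (unchanged)
Relative clearance = 0.784 + 0.42 + 0.154 + 0.34 = 1.698.
Because systemic exposure varies inversely with clearance, the combined effect is 1 / 1.698 = 0.589.

0.589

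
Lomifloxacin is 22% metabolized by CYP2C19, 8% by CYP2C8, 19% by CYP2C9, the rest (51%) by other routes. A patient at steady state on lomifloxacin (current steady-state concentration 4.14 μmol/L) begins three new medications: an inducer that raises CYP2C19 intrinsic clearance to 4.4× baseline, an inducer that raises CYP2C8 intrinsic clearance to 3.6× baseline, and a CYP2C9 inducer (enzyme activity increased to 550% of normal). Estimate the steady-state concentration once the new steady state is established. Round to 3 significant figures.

CYP2C19: 0.22 × 4.4 = 0.968
CYP2C8: 0.08 × 3.6 = 0.288
CYP2C9: 0.19 × 5.5 = 1.045
Other: 0.51 (unchanged)
CL_new/CL_old = 0.968 + 0.288 + 1.045 + 0.51 = 2.811.
Steady-state concentration ∝ 1/CL: new value = 4.14 / 2.811 = 1.47 μmol/L.

1.47 μmol/L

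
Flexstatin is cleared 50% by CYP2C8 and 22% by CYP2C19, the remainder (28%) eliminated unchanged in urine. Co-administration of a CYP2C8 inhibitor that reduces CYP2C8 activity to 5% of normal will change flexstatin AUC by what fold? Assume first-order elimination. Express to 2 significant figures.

1.9

The CYP2C8 pathway (50% of clearance) drops to 0.05× activity: 0.5 × 0.05 = 0.025.
CYP2C19 (22%) and the residual 28% are unaffected.
Relative clearance = 0.025 + 0.22 + 0.28 = 0.525.
AUC ratio = CL_old/CL_new = 1 / 0.525 = 1.9.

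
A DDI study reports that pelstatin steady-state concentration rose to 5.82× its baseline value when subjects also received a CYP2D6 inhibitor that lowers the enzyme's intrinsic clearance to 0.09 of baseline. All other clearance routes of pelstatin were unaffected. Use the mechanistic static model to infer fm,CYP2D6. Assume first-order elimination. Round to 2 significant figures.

Call the CYP2D6 fraction fm. After the interaction, CL_new/CL_old = fm × 0.09 + (1 − fm).
Steady-state concentration ratio = 1 / (new CL fraction), so new CL fraction = 1 / 5.82 = 0.1718.
fm × 0.09 + 1 − fm = 0.1718  ⇒  fm × (0.09 − 1) = −0.8282  ⇒  fm = 0.91.

0.91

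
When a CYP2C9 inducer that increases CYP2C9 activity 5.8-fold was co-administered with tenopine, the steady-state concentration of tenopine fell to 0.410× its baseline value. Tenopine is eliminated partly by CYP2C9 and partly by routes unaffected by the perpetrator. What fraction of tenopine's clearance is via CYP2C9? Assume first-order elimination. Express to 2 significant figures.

Call the CYP2C9 fraction fm. After the interaction, CL_new/CL_old = fm × 5.8 + (1 − fm).
Steady-state concentration ratio = 1 / (new CL fraction), so new CL fraction = 1 / 0.410 = 2.439.
fm × 5.8 + 1 − fm = 2.439  ⇒  fm × (5.8 − 1) = 1.439  ⇒  fm = 0.30.

0.30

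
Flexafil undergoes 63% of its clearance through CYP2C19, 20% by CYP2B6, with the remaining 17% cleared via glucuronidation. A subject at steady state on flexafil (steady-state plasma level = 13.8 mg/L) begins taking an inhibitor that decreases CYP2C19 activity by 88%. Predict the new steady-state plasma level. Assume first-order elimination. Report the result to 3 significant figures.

The CYP2C19 pathway (63% of clearance) drops to 0.12× activity: 0.63 × 0.12 = 0.0756.
CYP2B6 (20%) and the residual 17% are unaffected.
New clearance relative to baseline: 0.0756 + 0.2 + 0.17 = 0.4456.
With dosing unchanged, steady-state plasma level scales as 1/CL: 13.8 / 0.4456 = 31.0 mg/L.

31.0 mg/L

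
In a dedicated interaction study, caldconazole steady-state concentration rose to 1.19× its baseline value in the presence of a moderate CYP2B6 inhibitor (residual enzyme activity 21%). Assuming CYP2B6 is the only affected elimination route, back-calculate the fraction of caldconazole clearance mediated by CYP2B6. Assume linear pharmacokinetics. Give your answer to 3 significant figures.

CL'/CL = 1 / 1.19 = 0.8403
0.21·fm + (1 − fm) = 0.8403
fm = (0.8403 − 1) / (0.21 − 1) = 0.202

0.202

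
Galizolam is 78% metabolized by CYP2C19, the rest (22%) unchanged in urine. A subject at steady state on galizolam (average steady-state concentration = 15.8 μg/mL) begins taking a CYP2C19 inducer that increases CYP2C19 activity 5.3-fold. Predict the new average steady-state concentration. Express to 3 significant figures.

3.63 μg/mL

The CYP2C19 pathway (78% of clearance) rises to 5.3× activity: 0.78 × 5.3 = 4.134.
The remaining 22% of clearance is unaffected.
CL_new/CL_old = 4.134 + 0.22 = 4.354.
Average steady-state concentration ∝ 1/CL, so new value = 15.8 / 4.354 = 3.63 μg/mL.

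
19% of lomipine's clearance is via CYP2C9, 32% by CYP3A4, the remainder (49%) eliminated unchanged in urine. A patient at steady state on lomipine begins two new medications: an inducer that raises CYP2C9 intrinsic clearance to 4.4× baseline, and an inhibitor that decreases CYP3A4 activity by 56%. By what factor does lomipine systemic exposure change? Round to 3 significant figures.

CYP2C9: 0.19 × 4.4 = 0.836
CYP3A4: 0.32 × 0.44 = 0.1408
Other: 0.49 (unchanged)
CL_new/CL_old = 0.836 + 0.1408 + 0.49 = 1.4668.
Systemic exposure ∝ 1/CL: fold-change = 1 / 1.4668 = 0.682.

0.682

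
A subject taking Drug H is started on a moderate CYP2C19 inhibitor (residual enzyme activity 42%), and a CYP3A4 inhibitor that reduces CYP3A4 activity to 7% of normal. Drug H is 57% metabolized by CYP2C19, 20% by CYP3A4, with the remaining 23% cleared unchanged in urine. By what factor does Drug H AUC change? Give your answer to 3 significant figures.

2.07

CYP2C19: 0.57 × 0.42 = 0.2394
CYP3A4: 0.2 × 0.07 = 0.014
Other: 0.23 (unchanged)
CL_new/CL_old = 0.2394 + 0.014 + 0.23 = 0.4834.
Because AUC varies inversely with clearance, the combined effect is 1 / 0.4834 = 2.07.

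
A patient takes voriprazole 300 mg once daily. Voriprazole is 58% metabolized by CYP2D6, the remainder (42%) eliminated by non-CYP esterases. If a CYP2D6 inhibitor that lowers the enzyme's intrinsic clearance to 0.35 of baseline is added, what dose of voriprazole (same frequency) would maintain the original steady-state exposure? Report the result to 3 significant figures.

187 mg

The CYP2D6 pathway (58% of clearance) drops to 0.35× activity: 0.58 × 0.35 = 0.203.
Non-CYP routes (42%) are unchanged.
New clearance relative to baseline: 0.203 + 0.42 = 0.623.
Css,avg = (dose rate)/CL, so holding Css fixed requires dose ∝ CL: 300 × 0.623 = 187 mg.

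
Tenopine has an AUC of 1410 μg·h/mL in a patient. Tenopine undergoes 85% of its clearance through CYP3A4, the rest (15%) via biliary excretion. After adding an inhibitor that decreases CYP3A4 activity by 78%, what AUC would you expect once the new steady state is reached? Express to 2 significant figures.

4.2 × 10³ μg·h/mL

The CYP3A4 pathway (85% of clearance) is reduced to 0.22× activity: 0.85 × 0.22 = 0.187.
Non-CYP routes (15%) are unchanged.
New clearance relative to baseline: 0.187 + 0.15 = 0.337.
With dosing unchanged, AUC scales as 1/CL: 1410 / 0.337 = 4.2 × 10³ μg·h/mL.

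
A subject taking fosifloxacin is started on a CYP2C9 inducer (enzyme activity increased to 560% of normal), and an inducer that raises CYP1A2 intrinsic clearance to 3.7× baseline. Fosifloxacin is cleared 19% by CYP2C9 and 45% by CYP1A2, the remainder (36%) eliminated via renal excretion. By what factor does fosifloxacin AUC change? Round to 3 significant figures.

CYP2C9: 0.19 × 5.6 = 1.064
CYP1A2: 0.45 × 3.7 = 1.665
Other: 0.36 (unchanged)
CL_new/CL_old = 1.064 + 1.665 + 0.36 = 3.089.
Net AUC ratio = 1 / 3.089 = 0.324.

0.324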